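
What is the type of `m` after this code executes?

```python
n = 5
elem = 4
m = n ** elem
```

int ** positive int returns int (5 ** 4 = 625)

int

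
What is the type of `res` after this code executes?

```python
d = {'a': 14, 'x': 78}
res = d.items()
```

dict.items() returns a dict_items view

dict_items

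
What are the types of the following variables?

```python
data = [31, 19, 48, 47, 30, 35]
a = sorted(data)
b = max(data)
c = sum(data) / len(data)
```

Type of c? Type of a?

int / int returns float; sorted() returns list

float, list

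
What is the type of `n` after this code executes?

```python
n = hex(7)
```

hex() returns str representation

str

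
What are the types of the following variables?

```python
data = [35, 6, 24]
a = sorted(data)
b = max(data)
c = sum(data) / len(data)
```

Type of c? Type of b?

int / int returns float; max of ints returns int

float, int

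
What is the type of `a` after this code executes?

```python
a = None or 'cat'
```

'or' with None returns the other value ('cat', str)

str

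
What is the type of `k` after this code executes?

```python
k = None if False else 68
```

Ternary: condition is False, else branch (68) taken → int

int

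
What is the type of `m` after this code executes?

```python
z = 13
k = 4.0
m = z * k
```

int * float returns float (13 * 4.0 = 52.0)

float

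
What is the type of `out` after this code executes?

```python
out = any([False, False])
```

any() returns bool

bool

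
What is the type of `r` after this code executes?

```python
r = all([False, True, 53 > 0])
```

all() returns bool

bool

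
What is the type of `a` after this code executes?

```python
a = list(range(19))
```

list(range(...)) returns list

list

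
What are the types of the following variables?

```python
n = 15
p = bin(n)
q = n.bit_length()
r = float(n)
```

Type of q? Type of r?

int.bit_length() returns int; float() returns float

int, float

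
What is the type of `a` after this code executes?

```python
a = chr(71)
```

chr() returns str (single character)

str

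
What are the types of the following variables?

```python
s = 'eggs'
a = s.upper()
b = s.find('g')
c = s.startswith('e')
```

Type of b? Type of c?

str.find() returns int; str.startswith() returns bool

int, bool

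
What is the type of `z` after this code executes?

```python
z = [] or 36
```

'or' returns first truthy value (36, which is int)

int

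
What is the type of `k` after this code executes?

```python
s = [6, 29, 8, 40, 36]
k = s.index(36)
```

list.index() returns int

int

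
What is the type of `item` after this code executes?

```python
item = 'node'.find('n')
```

str.find() returns int (index, or -1)

int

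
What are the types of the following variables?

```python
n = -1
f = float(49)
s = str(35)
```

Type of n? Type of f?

n is int; f is float

int, float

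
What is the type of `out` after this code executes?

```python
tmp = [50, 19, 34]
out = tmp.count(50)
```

list.count() returns int

int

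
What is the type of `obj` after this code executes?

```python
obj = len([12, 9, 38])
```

len() always returns int

int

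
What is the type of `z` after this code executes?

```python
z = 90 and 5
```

'and' returns the last value when all truthy (5, which is int)

int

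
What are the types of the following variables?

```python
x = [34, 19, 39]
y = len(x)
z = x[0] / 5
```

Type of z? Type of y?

int / int returns float; len() returns int

float, int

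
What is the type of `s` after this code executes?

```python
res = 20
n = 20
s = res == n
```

Equality comparison returns bool

bool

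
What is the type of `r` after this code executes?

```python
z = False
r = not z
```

'not' always returns bool

bool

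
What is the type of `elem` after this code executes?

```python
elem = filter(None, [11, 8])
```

filter() returns a filter iterator object

filter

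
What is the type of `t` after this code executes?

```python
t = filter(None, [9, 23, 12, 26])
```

filter() returns a filter iterator object

filter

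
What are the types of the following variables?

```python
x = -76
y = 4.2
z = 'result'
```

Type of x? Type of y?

x is int; y is float

int, float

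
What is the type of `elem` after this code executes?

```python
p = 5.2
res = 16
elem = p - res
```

float - int returns float (5.2 - 16 = -10.8)

float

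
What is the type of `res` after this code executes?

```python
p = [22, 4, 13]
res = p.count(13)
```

list.count() returns int

int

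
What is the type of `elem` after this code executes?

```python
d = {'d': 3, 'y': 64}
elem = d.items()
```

dict.items() returns a dict_items view

dict_items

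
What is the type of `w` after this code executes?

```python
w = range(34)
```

range() returns a range object

range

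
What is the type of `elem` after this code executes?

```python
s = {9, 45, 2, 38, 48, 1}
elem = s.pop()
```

Popping from a set of ints returns int

int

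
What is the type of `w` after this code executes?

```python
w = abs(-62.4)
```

abs() of float returns float

float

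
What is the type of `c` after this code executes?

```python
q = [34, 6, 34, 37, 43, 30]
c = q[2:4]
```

Slicing a list always returns a list

list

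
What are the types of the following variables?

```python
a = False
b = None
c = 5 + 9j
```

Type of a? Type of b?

a is bool; b is NoneType

bool, NoneType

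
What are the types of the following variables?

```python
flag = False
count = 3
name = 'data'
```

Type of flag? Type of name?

flag is bool; name is str

bool, str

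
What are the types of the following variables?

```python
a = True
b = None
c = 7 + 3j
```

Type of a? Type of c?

a is bool; c is complex

bool, complex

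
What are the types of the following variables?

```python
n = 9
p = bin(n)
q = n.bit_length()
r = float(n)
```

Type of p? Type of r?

bin() returns str; float() returns float

str, float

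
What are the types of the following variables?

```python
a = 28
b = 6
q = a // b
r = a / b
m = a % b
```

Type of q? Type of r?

int // int returns int; int / int returns float

int, float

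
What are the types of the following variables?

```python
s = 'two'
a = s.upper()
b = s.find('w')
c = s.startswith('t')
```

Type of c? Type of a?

str.startswith() returns bool; str.upper() returns str

bool, str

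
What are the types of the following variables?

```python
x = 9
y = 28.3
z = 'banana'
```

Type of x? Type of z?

x is int; z is str

int, str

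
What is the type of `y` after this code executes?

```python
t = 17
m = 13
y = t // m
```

int // int returns int (17 // 13 = 1)

int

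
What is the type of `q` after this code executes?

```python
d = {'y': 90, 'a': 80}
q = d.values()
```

.values() returns a dict_values view object

dict_values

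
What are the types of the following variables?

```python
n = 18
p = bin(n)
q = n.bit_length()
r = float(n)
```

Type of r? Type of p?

float() returns float; bin() returns str

float, str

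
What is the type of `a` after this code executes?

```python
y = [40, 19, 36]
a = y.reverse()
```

list.reverse() returns None

NoneType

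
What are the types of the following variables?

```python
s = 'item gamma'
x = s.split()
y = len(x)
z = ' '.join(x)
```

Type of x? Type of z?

str.split() returns list; str.join() returns str

list, str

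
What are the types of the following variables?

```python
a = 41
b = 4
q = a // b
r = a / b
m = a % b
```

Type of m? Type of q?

int % int returns int; int // int returns int

int, int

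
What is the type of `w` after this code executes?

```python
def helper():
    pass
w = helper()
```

A function with no return statement returns None

NoneType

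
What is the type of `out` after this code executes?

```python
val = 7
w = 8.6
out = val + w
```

int + float returns float (7 + 8.6 = 15.6)

float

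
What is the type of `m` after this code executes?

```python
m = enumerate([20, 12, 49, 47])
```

enumerate() returns an enumerate iterator object

enumerate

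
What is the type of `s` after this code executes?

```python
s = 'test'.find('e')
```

str.find() returns int (index, or -1)

int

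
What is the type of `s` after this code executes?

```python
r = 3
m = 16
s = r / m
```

int / int always returns float in Python 3 (3 / 16 = 0.1875)

float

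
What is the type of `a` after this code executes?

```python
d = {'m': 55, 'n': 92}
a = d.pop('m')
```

dict.pop() returns the value (int)

int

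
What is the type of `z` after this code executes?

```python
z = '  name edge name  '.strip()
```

str.strip() returns str

str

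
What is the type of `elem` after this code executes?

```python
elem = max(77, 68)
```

max() of ints returns int

int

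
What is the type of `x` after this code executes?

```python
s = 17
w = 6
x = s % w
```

int % int returns int (17 % 6 = 5)

int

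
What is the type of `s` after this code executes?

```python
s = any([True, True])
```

any() returns bool

bool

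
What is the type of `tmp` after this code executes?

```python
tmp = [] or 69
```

'or' returns first truthy value (69, which is int)

int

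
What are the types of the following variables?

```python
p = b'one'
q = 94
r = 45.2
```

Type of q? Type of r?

q is int; r is float

int, float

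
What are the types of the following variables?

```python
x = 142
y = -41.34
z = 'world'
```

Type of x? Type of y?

x is int; y is float

int, float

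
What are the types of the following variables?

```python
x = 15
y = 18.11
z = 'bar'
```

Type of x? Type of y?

x is int; y is float

int, float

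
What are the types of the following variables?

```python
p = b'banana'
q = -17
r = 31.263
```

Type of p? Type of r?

p is bytes; r is float

bytes, float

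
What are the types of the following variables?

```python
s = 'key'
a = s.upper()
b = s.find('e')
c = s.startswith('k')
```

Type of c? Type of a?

str.startswith() returns bool; str.upper() returns str

bool, str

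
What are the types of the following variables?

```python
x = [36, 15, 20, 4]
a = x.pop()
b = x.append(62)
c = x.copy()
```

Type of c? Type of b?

list.copy() returns list; list.append() returns None

list, NoneType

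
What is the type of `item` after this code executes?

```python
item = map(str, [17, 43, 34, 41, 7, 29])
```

map() returns a map iterator object

map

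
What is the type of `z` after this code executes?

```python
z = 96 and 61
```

'and' returns the last value when all truthy (61, which is int)

int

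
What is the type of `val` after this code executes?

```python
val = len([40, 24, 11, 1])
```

len() always returns int

int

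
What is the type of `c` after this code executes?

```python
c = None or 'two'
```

'or' with None returns the other value ('two', str)

str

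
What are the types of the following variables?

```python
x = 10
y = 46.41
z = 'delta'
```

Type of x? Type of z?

x is int; z is str

int, str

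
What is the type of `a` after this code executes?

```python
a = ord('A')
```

ord() returns int (Unicode code point)

int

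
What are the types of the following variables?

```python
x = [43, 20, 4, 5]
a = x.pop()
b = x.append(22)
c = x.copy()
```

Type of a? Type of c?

list.pop() returns the element (int); list.copy() returns list

int, list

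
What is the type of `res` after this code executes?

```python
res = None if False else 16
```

Ternary: condition is False, else branch (16) taken → int

int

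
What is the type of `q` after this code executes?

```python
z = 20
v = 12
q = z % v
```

int % int returns int (20 % 12 = 8)

int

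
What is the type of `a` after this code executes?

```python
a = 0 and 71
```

'and' returns the first falsy value (0, which is int)

int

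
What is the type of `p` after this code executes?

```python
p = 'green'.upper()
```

str.upper() returns str

str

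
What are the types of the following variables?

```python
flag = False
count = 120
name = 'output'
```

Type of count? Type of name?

count is int; name is str

int, str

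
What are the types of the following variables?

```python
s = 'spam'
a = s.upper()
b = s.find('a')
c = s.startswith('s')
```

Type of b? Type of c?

str.find() returns int; str.startswith() returns bool

int, bool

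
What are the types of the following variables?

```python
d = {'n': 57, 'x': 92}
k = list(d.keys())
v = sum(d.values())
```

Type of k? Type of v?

list(...) returns list; sum of int values returns int

list, int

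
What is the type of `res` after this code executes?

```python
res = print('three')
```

print() returns None

NoneType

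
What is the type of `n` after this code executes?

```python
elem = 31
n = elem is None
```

'is' comparison returns bool

bool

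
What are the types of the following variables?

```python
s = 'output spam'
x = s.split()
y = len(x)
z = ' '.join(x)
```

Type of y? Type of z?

len() returns int; str.join() returns str

int, str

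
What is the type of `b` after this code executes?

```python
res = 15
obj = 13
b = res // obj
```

int // int returns int (15 // 13 = 1)

int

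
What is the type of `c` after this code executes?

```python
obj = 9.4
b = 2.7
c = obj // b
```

float // float returns float (floor division preserves float type)

float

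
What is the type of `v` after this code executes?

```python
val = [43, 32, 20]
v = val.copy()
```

list.copy() returns list

list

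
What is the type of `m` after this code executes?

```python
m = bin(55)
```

bin() returns str representation

str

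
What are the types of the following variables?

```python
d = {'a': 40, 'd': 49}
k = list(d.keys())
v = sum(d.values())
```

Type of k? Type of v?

list(...) returns list; sum of int values returns int

list, int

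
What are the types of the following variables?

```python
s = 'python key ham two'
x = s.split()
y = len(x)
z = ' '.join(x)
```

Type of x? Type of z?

str.split() returns list; str.join() returns str

list, str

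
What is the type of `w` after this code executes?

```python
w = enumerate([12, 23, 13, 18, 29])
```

enumerate() returns an enumerate iterator object

enumerate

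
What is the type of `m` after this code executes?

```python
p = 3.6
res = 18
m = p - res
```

float - int returns float (3.6 - 18 = -14.4)

float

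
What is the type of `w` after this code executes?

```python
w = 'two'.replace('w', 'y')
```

str.replace() returns str

str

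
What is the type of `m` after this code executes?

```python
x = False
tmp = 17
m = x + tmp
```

bool + int returns int (False is 0, so 0 + 17 = 17)

int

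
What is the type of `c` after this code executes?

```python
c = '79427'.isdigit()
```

str.isdigit() returns bool

bool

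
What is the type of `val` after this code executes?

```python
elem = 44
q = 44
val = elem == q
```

Equality comparison returns bool

bool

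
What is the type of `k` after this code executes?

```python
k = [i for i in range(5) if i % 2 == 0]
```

A list comprehension [...] produces a list

list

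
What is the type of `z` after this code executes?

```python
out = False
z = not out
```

'not' always returns bool

bool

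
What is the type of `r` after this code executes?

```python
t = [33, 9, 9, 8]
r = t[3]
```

Indexing a list of ints returns int (t[3] = 8)

int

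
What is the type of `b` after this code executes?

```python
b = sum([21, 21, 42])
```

sum() of ints returns int

int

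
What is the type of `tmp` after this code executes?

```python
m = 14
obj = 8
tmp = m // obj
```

int // int returns int (14 // 8 = 1)

int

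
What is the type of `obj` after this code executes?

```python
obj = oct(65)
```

oct() returns str representation

str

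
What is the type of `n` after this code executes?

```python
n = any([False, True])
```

any() returns bool

bool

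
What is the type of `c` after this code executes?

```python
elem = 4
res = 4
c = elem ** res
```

int ** positive int returns int (4 ** 4 = 256)

int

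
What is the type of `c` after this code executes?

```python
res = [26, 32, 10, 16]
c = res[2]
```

Indexing a list of ints returns int (res[2] = 10)

int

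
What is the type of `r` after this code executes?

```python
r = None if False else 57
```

Ternary: condition is False, else branch (57) taken → int

int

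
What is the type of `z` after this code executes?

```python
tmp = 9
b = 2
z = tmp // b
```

int // int returns int (9 // 2 = 4)

int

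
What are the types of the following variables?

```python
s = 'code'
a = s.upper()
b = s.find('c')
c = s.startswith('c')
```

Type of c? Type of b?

str.startswith() returns bool; str.find() returns int

bool, int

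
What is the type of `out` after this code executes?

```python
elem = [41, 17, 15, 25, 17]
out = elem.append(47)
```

list.append() returns None (mutates in place)

NoneType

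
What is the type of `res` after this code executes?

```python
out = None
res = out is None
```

'is' comparison returns bool

bool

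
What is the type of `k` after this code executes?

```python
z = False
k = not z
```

'not' always returns bool

bool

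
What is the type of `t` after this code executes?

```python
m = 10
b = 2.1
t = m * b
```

int * float returns float (10 * 2.1 = 21.0)

float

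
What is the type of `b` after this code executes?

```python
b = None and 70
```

'and' returns first falsy value (None)

NoneType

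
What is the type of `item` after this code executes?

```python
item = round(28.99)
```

round() with no ndigits arg returns int

int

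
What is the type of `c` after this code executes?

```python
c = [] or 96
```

'or' returns first truthy value (96, which is int)

int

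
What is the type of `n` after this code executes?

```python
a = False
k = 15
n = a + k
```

bool + int returns int (False is 0, so 0 + 15 = 15)

int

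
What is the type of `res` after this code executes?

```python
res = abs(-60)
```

abs() of int returns int

int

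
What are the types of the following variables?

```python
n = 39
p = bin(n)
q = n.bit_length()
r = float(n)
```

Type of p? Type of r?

bin() returns str; float() returns float

str, float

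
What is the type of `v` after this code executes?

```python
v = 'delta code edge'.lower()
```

str.lower() returns str

str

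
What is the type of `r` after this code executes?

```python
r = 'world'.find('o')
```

str.find() returns int (index, or -1)

int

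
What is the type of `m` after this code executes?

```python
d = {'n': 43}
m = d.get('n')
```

dict.get() returns the value (int) when key is found

int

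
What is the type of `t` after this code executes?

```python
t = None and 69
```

'and' returns first falsy value (None)

NoneType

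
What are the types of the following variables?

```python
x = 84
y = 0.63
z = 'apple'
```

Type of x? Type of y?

x is int; y is float

int, float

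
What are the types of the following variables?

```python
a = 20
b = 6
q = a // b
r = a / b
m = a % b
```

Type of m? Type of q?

int % int returns int; int // int returns int

int, int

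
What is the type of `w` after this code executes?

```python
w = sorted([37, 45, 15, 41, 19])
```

sorted() always returns list

list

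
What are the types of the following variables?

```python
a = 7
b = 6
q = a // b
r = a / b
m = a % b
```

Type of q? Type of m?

int // int returns int; int % int returns int

int, int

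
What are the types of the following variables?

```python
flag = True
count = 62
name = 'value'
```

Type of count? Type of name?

count is int; name is str

int, str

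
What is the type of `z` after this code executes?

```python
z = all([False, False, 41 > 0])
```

all() returns bool

bool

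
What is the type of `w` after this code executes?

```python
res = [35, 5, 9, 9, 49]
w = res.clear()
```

list.clear() returns None

NoneType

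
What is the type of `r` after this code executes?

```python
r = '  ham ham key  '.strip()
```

str.strip() returns str

str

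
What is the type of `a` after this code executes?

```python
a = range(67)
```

range() returns a range object

range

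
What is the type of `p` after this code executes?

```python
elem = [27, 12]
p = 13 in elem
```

'in' operator returns bool

bool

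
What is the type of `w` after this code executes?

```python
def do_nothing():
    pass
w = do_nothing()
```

A function with no return statement returns None

NoneType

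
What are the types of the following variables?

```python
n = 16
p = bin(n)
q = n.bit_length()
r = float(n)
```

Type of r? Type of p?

float() returns float; bin() returns str

float, str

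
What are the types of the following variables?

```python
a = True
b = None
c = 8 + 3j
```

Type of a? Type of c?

a is bool; c is complex

bool, complex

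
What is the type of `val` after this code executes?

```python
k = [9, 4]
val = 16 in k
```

'in' operator returns bool

bool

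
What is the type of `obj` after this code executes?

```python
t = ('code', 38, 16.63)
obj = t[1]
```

Index 1 of tuple is 38 which is int

int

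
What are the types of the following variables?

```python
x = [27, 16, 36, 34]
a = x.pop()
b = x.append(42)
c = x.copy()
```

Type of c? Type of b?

list.copy() returns list; list.append() returns None

list, NoneType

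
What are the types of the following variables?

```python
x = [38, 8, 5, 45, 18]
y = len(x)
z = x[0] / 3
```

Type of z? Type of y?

int / int returns float; len() returns int

float, int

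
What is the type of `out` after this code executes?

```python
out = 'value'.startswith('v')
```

str.startswith() returns bool

bool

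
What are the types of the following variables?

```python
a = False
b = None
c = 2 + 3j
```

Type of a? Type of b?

a is bool; b is NoneType

bool, NoneType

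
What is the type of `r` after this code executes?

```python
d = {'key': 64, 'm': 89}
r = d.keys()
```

.keys() returns a dict_keys view object

dict_keys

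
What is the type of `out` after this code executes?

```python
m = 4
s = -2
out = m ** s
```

int ** negative int returns float

float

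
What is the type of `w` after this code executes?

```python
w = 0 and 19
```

'and' returns the first falsy value (0, which is int)

int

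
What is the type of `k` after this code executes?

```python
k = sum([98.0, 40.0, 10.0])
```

sum() of floats returns float

float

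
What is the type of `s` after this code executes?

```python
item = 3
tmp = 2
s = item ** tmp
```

int ** positive int returns int (3 ** 2 = 9)

int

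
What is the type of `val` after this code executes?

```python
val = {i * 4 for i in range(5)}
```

A set comprehension {expr for x in iterable} produces a set

set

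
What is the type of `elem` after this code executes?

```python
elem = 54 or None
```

'or' returns first truthy value (54, int)

int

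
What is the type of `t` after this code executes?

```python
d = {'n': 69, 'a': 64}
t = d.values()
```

.values() returns a dict_values view object

dict_values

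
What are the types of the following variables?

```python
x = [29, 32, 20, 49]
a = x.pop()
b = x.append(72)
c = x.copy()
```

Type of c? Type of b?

list.copy() returns list; list.append() returns None

list, NoneType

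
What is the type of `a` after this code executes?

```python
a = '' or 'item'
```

'or' returns first truthy value ('item', which is str)

str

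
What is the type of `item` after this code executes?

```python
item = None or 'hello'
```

'or' with None returns the other value ('hello', str)

str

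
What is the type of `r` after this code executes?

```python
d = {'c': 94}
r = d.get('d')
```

dict.get() returns None when key 'd' is not found and no default given

NoneType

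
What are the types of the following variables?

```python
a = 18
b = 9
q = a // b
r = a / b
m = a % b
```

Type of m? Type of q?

int % int returns int; int // int returns int

int, int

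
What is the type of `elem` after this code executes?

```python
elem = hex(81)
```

hex() returns str representation

str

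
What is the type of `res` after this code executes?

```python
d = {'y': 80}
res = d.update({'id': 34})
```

dict.update() returns None

NoneType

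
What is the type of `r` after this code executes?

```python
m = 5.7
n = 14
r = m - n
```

float - int returns float (5.7 - 14 = -8.3)

float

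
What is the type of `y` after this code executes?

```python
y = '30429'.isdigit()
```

str.isdigit() returns bool

bool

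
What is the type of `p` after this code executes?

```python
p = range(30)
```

range() returns a range object

range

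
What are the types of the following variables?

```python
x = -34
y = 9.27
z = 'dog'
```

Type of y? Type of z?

y is float; z is str

float, str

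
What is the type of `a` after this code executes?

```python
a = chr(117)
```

chr() returns str (single character)

str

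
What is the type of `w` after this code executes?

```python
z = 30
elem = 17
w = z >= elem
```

Comparison operators return bool

bool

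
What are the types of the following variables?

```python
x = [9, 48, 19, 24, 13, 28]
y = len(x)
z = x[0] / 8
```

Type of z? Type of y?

int / int returns float; len() returns int

float, int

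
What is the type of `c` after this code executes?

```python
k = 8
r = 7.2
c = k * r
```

int * float returns float (8 * 7.2 = 57.6)

float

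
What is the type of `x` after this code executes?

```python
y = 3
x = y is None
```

'is' comparison returns bool

bool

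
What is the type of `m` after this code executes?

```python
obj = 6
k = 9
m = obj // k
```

int // int returns int (6 // 9 = 0)

int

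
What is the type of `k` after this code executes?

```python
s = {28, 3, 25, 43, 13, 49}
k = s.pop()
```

Popping from a set of ints returns int

int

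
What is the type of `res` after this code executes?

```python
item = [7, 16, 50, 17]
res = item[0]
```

Indexing a list of ints returns int (item[0] = 7)

int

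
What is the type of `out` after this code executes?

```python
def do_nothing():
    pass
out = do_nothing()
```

A function with no return statement returns None

NoneType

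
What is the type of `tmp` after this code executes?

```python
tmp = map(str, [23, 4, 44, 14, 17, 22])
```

map() returns a map iterator object

map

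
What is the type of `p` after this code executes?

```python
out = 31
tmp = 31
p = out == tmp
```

Equality comparison returns bool

bool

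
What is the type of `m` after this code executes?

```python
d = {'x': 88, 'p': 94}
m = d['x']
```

Accessing dict[str, int] with key 'x' returns int value 88

int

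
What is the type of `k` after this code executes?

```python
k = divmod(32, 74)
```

divmod() returns a tuple (quotient, remainder)

tuple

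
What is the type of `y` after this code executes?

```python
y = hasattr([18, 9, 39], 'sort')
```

hasattr() returns bool

bool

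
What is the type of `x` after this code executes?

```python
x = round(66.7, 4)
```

round() with ndigits arg returns float

float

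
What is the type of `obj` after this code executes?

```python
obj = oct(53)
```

oct() returns str representation

str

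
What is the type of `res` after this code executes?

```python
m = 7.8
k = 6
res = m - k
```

float - int returns float (7.8 - 6 = 1.8)

float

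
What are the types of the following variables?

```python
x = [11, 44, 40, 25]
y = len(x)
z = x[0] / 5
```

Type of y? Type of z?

len() returns int; int / int returns float

int, float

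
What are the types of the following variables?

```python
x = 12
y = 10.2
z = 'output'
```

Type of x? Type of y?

x is int; y is float

int, float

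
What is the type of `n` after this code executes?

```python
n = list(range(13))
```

list(range(...)) returns list

list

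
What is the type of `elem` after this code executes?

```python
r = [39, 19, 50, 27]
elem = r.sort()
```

list.sort() returns None (sorts in place)

NoneType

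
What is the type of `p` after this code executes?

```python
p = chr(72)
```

chr() returns str (single character)

str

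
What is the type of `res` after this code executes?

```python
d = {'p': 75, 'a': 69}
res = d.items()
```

dict.items() returns a dict_items view

dict_items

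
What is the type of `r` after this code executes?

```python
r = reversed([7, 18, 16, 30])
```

reversed() on a list returns a list_reverseiterator

list_reverseiterator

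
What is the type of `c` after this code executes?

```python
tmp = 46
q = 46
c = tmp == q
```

Equality comparison returns bool

bool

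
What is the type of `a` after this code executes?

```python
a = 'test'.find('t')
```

str.find() returns int (index, or -1)

int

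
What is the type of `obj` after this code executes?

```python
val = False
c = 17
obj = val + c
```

bool + int returns int (False is 0, so 0 + 17 = 17)

int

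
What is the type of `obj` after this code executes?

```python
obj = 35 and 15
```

'and' returns the last value when all truthy (15, which is int)

int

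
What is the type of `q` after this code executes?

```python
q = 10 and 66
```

'and' returns the last value when all truthy (66, which is int)

int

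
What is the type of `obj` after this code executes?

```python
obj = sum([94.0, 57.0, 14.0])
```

sum() of floats returns float

float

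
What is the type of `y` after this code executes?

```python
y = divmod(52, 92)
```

divmod() returns a tuple (quotient, remainder)

tuple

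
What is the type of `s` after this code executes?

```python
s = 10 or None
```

'or' returns first truthy value (10, int)

int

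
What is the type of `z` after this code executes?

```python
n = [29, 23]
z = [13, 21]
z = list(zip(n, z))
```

list(zip(...)) returns a list of tuples

list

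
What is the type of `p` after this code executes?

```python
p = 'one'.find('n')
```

str.find() returns int (index, or -1)

int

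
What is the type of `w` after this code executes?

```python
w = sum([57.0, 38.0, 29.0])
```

sum() of floats returns float

float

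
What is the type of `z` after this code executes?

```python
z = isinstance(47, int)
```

isinstance() returns bool

bool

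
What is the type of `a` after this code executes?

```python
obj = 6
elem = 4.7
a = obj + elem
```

int + float returns float (6 + 4.7 = 10.7)

float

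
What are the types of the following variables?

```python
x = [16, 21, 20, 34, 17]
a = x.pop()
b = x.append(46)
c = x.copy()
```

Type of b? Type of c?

list.append() returns None; list.copy() returns list

NoneType, list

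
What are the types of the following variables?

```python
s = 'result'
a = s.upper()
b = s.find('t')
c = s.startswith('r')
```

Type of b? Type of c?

str.find() returns int; str.startswith() returns bool

int, bool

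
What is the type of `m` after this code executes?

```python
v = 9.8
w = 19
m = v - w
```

float - int returns float (9.8 - 19 = -9.2)

float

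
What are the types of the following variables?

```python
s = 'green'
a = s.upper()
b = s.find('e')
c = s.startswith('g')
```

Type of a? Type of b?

str.upper() returns str; str.find() returns int

str, int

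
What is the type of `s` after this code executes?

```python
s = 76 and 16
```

'and' returns the last value when all truthy (16, which is int)

int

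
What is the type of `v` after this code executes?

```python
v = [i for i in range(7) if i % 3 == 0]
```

A list comprehension [...] produces a list

list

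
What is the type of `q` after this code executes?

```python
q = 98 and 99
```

'and' returns the last value when all truthy (99, which is int)

int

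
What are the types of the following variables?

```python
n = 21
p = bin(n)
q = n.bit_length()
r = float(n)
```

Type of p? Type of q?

bin() returns str; int.bit_length() returns int

str, int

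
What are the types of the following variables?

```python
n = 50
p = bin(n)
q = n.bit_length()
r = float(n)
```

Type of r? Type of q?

float() returns float; int.bit_length() returns int

float, int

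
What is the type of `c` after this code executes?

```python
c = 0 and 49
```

'and' returns the first falsy value (0, which is int)

int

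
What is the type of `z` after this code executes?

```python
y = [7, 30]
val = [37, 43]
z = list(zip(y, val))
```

list(zip(...)) returns a list of tuples

list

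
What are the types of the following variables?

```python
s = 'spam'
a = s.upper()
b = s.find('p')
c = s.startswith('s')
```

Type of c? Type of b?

str.startswith() returns bool; str.find() returns int

bool, int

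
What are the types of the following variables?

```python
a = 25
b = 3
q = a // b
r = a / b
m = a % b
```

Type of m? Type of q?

int % int returns int; int // int returns int

int, int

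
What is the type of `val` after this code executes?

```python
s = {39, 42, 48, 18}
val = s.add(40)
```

set.add() returns None (mutates in place)

NoneType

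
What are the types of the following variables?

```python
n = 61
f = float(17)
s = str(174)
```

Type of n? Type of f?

n is int; f is float

int, float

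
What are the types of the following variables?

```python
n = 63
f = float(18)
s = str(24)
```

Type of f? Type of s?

f is float; s is str

float, str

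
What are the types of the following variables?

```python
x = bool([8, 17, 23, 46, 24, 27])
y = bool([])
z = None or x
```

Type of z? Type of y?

None or <bool> returns the bool; bool() returns bool

bool, bool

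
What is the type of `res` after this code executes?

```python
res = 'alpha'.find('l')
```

str.find() returns int (index, or -1)

int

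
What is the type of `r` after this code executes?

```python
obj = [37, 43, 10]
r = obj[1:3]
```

Slicing a list always returns a list

list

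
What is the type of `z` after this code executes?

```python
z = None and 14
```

'and' returns first falsy value (None)

NoneType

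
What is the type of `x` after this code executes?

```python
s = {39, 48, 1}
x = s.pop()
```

Popping from a set of ints returns int

int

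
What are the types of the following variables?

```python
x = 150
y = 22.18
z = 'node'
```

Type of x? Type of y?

x is int; y is float

int, float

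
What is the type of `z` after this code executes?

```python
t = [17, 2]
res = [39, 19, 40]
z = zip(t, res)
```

zip() returns a zip iterator object

zip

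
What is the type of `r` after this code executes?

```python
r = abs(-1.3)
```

abs() of float returns float

float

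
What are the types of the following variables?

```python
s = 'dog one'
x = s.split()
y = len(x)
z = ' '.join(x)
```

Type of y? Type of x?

len() returns int; str.split() returns list

int, list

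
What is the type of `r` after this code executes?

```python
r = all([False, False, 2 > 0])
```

all() returns bool

bool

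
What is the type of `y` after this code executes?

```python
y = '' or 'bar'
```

'or' returns first truthy value ('bar', which is str)

str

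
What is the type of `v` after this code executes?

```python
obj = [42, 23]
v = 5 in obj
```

'in' operator returns bool

bool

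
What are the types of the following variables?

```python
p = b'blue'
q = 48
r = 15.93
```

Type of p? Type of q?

p is bytes; q is int

bytes, int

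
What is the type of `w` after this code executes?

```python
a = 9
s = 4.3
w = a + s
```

int + float returns float (9 + 4.3 = 13.3)

float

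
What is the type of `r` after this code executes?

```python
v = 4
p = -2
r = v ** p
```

int ** negative int returns float

float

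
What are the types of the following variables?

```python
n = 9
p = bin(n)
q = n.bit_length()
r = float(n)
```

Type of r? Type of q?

float() returns float; int.bit_length() returns int

float, int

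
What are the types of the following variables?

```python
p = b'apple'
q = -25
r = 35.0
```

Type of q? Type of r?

q is int; r is float

int, float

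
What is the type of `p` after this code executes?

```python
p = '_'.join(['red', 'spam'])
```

str.join() returns str

str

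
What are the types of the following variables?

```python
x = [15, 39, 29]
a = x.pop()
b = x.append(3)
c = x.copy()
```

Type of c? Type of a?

list.copy() returns list; list.pop() returns the element (int)

list, int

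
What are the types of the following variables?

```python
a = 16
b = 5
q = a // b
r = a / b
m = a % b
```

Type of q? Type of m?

int // int returns int; int % int returns int

int, int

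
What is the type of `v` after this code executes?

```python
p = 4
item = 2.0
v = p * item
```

int * float returns float (4 * 2.0 = 8.0)

float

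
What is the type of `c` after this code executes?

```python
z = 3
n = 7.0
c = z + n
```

int + float returns float (3 + 7.0 = 10.0)

float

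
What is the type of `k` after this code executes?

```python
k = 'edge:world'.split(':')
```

str.split() returns list

list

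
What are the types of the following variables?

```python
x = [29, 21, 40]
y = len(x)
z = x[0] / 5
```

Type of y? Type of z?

len() returns int; int / int returns float

int, float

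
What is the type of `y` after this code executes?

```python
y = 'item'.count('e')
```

str.count() returns int

int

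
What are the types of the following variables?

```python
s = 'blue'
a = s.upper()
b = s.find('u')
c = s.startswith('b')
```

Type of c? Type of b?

str.startswith() returns bool; str.find() returns int

bool, int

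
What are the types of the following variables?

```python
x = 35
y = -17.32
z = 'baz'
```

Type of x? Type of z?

x is int; z is str

int, str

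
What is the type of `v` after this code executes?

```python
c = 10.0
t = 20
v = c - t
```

float - int returns float (10.0 - 20 = -10.0)

float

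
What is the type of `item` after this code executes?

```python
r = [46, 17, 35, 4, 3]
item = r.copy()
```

list.copy() returns list

list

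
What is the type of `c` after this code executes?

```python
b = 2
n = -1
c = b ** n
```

int ** negative int returns float

float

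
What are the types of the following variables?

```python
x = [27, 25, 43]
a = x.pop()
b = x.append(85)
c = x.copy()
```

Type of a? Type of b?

list.pop() returns the element (int); list.append() returns None

int, NoneType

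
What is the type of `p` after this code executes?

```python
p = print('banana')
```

print() returns None

NoneType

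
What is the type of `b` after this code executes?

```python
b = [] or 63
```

'or' returns first truthy value (63, which is int)

int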